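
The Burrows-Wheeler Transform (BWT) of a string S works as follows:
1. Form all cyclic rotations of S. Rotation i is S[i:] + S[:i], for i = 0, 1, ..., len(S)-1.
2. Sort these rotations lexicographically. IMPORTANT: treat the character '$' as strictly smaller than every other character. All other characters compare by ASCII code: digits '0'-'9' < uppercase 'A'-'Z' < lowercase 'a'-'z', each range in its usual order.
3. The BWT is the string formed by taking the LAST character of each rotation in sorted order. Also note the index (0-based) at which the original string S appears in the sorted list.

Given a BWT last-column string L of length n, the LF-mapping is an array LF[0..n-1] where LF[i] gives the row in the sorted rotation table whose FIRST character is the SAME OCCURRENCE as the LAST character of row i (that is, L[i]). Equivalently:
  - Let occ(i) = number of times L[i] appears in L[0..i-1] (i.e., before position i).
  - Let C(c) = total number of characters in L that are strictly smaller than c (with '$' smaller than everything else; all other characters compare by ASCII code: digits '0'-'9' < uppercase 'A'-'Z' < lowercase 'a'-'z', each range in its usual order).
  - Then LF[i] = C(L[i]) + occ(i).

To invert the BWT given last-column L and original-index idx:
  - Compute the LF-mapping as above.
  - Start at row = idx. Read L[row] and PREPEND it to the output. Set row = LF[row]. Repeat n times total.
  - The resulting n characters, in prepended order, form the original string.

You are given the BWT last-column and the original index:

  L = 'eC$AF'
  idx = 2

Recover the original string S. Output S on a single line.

Answer: CAFe$

Derivation:
LF mapping: 4 2 0 1 3
Walk LF starting at row 2, prepending L[row]:
  step 1: row=2, L[2]='$', prepend. Next row=LF[2]=0
  step 2: row=0, L[0]='e', prepend. Next row=LF[0]=4
  step 3: row=4, L[4]='F', prepend. Next row=LF[4]=3
  step 4: row=3, L[3]='A', prepend. Next row=LF[3]=1
  step 5: row=1, L[1]='C', prepend. Next row=LF[1]=2
Reversed output: CAFe$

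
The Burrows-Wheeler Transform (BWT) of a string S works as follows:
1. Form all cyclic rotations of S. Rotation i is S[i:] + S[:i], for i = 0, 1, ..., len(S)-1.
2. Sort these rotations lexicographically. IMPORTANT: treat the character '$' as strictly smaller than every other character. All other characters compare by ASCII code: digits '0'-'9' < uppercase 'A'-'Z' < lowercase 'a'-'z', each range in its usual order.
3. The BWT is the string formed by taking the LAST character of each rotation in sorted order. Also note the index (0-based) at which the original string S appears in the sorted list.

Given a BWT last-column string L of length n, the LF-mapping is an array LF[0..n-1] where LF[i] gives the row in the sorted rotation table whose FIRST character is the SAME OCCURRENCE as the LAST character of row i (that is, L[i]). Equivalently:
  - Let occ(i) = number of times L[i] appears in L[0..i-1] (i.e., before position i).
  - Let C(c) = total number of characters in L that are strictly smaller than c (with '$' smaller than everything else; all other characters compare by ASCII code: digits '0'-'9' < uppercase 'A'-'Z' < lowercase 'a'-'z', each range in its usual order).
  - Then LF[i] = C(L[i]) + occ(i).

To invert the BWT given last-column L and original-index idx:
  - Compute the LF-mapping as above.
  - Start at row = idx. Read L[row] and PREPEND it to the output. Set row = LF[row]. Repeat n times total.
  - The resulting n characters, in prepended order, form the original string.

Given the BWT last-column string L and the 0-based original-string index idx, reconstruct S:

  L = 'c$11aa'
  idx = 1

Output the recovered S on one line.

LF mapping: 5 0 1 2 3 4
Walk LF starting at row 1, prepending L[row]:
  step 1: row=1, L[1]='$', prepend. Next row=LF[1]=0
  step 2: row=0, L[0]='c', prepend. Next row=LF[0]=5
  step 3: row=5, L[5]='a', prepend. Next row=LF[5]=4
  step 4: row=4, L[4]='a', prepend. Next row=LF[4]=3
  step 5: row=3, L[3]='1', prepend. Next row=LF[3]=2
  step 6: row=2, L[2]='1', prepend. Next row=LF[2]=1
Reversed output: 11aac$

Answer: 11aac$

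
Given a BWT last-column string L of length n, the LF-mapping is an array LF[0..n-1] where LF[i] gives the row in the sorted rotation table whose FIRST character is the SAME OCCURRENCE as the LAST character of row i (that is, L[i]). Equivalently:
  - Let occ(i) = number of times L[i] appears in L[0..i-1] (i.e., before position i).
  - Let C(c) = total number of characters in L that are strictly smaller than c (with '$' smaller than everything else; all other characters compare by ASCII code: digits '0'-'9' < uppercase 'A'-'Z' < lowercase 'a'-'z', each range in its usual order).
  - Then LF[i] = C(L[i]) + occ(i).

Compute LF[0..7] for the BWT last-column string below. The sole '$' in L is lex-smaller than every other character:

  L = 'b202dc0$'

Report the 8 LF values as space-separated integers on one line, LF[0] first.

Answer: 5 3 1 4 7 6 2 0

Derivation:
Char counts: '$':1, '0':2, '2':2, 'b':1, 'c':1, 'd':1
C (first-col start): C('$')=0, C('0')=1, C('2')=3, C('b')=5, C('c')=6, C('d')=7
L[0]='b': occ=0, LF[0]=C('b')+0=5+0=5
L[1]='2': occ=0, LF[1]=C('2')+0=3+0=3
L[2]='0': occ=0, LF[2]=C('0')+0=1+0=1
L[3]='2': occ=1, LF[3]=C('2')+1=3+1=4
L[4]='d': occ=0, LF[4]=C('d')+0=7+0=7
L[5]='c': occ=0, LF[5]=C('c')+0=6+0=6
L[6]='0': occ=1, LF[6]=C('0')+1=1+1=2
L[7]='$': occ=0, LF[7]=C('$')+0=0+0=0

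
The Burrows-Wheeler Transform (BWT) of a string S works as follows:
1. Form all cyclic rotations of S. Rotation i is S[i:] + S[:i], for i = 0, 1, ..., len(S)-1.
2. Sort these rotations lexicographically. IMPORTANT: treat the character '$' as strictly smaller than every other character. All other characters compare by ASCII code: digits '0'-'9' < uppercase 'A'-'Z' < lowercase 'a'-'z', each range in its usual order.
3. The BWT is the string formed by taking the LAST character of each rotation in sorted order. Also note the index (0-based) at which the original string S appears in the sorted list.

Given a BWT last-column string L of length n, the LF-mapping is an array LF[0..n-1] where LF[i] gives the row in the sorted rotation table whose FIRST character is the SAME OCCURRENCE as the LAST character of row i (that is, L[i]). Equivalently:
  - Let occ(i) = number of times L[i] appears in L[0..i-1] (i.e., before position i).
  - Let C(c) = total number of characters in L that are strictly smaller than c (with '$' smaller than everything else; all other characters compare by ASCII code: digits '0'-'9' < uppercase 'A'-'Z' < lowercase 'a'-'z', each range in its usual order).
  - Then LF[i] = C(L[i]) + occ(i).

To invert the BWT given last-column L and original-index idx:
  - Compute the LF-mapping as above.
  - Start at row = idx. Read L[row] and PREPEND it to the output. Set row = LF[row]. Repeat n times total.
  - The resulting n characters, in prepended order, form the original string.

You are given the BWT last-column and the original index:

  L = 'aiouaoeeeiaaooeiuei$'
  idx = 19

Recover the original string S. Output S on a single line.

Answer: uoioeeeeoaaieoiuaia$

Derivation:
LF mapping: 1 10 14 18 2 15 5 6 7 11 3 4 16 17 8 12 19 9 13 0
Walk LF starting at row 19, prepending L[row]:
  step 1: row=19, L[19]='$', prepend. Next row=LF[19]=0
  step 2: row=0, L[0]='a', prepend. Next row=LF[0]=1
  step 3: row=1, L[1]='i', prepend. Next row=LF[1]=10
  step 4: row=10, L[10]='a', prepend. Next row=LF[10]=3
  step 5: row=3, L[3]='u', prepend. Next row=LF[3]=18
  step 6: row=18, L[18]='i', prepend. Next row=LF[18]=13
  step 7: row=13, L[13]='o', prepend. Next row=LF[13]=17
  step 8: row=17, L[17]='e', prepend. Next row=LF[17]=9
  step 9: row=9, L[9]='i', prepend. Next row=LF[9]=11
  step 10: row=11, L[11]='a', prepend. Next row=LF[11]=4
  step 11: row=4, L[4]='a', prepend. Next row=LF[4]=2
  step 12: row=2, L[2]='o', prepend. Next row=LF[2]=14
  step 13: row=14, L[14]='e', prepend. Next row=LF[14]=8
  step 14: row=8, L[8]='e', prepend. Next row=LF[8]=7
  step 15: row=7, L[7]='e', prepend. Next row=LF[7]=6
  step 16: row=6, L[6]='e', prepend. Next row=LF[6]=5
  step 17: row=5, L[5]='o', prepend. Next row=LF[5]=15
  step 18: row=15, L[15]='i', prepend. Next row=LF[15]=12
  step 19: row=12, L[12]='o', prepend. Next row=LF[12]=16
  step 20: row=16, L[16]='u', prepend. Next row=LF[16]=19
Reversed output: uoioeeeeoaaieoiuaia$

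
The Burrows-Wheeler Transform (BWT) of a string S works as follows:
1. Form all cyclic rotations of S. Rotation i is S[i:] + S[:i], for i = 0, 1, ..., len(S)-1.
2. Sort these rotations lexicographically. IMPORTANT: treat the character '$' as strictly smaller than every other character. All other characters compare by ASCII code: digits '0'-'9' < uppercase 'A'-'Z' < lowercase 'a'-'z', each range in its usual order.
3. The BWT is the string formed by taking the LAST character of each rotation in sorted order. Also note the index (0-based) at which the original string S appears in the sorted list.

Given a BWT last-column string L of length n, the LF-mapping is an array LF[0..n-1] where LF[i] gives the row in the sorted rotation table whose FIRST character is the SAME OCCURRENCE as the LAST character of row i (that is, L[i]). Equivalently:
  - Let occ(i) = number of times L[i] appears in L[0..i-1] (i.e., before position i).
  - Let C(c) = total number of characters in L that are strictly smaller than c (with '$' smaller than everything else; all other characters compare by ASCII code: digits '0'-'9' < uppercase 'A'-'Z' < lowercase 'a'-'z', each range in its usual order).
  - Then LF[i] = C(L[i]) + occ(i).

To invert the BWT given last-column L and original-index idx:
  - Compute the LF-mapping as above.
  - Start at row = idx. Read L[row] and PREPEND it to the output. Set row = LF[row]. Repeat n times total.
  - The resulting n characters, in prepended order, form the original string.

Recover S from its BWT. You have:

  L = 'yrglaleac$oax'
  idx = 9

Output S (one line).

LF mapping: 12 10 6 7 1 8 5 2 4 0 9 3 11
Walk LF starting at row 9, prepending L[row]:
  step 1: row=9, L[9]='$', prepend. Next row=LF[9]=0
  step 2: row=0, L[0]='y', prepend. Next row=LF[0]=12
  step 3: row=12, L[12]='x', prepend. Next row=LF[12]=11
  step 4: row=11, L[11]='a', prepend. Next row=LF[11]=3
  step 5: row=3, L[3]='l', prepend. Next row=LF[3]=7
  step 6: row=7, L[7]='a', prepend. Next row=LF[7]=2
  step 7: row=2, L[2]='g', prepend. Next row=LF[2]=6
  step 8: row=6, L[6]='e', prepend. Next row=LF[6]=5
  step 9: row=5, L[5]='l', prepend. Next row=LF[5]=8
  step 10: row=8, L[8]='c', prepend. Next row=LF[8]=4
  step 11: row=4, L[4]='a', prepend. Next row=LF[4]=1
  step 12: row=1, L[1]='r', prepend. Next row=LF[1]=10
  step 13: row=10, L[10]='o', prepend. Next row=LF[10]=9
Reversed output: oraclegalaxy$

Answer: oraclegalaxy$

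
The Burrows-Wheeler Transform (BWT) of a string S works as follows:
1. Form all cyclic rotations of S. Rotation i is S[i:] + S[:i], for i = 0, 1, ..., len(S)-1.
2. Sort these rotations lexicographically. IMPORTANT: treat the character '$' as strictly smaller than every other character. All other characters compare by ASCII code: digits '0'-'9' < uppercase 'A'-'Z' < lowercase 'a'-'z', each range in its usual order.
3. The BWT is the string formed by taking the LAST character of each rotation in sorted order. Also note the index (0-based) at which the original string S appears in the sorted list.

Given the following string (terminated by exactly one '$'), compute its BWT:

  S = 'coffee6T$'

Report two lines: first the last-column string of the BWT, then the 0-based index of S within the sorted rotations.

All 9 rotations (rotation i = S[i:]+S[:i]):
  rot[0] = coffee6T$
  rot[1] = offee6T$c
  rot[2] = ffee6T$co
  rot[3] = fee6T$cof
  rot[4] = ee6T$coff
  rot[5] = e6T$coffe
  rot[6] = 6T$coffee
  rot[7] = T$coffee6
  rot[8] = $coffee6T
Sorted (with $ < everything):
  sorted[0] = $coffee6T  (last char: 'T')
  sorted[1] = 6T$coffee  (last char: 'e')
  sorted[2] = T$coffee6  (last char: '6')
  sorted[3] = coffee6T$  (last char: '$')
  sorted[4] = e6T$coffe  (last char: 'e')
  sorted[5] = ee6T$coff  (last char: 'f')
  sorted[6] = fee6T$cof  (last char: 'f')
  sorted[7] = ffee6T$co  (last char: 'o')
  sorted[8] = offee6T$c  (last char: 'c')
Last column: Te6$effoc
Original string S is at sorted index 3

Answer: Te6$effoc
3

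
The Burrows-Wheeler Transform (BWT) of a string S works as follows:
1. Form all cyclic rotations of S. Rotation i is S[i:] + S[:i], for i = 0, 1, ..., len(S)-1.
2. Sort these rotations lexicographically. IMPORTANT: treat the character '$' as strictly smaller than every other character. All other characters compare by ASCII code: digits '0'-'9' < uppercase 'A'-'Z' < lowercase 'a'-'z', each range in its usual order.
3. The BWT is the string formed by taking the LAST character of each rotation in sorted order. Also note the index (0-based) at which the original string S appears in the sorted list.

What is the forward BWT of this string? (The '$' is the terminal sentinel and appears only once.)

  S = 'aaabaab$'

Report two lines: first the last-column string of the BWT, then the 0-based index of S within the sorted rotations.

All 8 rotations (rotation i = S[i:]+S[:i]):
  rot[0] = aaabaab$
  rot[1] = aabaab$a
  rot[2] = abaab$aa
  rot[3] = baab$aaa
  rot[4] = aab$aaab
  rot[5] = ab$aaaba
  rot[6] = b$aaabaa
  rot[7] = $aaabaab
Sorted (with $ < everything):
  sorted[0] = $aaabaab  (last char: 'b')
  sorted[1] = aaabaab$  (last char: '$')
  sorted[2] = aab$aaab  (last char: 'b')
  sorted[3] = aabaab$a  (last char: 'a')
  sorted[4] = ab$aaaba  (last char: 'a')
  sorted[5] = abaab$aa  (last char: 'a')
  sorted[6] = b$aaabaa  (last char: 'a')
  sorted[7] = baab$aaa  (last char: 'a')
Last column: b$baaaaa
Original string S is at sorted index 1

Answer: b$baaaaa
1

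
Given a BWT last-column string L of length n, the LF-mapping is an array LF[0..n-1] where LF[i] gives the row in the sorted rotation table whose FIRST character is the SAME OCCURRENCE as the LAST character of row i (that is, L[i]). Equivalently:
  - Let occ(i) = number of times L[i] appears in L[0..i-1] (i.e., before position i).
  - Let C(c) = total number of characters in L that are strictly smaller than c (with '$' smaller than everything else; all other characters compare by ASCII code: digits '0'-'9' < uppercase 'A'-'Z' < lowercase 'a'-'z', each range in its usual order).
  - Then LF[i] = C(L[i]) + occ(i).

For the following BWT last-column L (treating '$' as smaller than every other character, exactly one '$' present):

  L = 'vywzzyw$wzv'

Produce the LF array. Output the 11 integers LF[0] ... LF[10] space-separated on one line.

Char counts: '$':1, 'v':2, 'w':3, 'y':2, 'z':3
C (first-col start): C('$')=0, C('v')=1, C('w')=3, C('y')=6, C('z')=8
L[0]='v': occ=0, LF[0]=C('v')+0=1+0=1
L[1]='y': occ=0, LF[1]=C('y')+0=6+0=6
L[2]='w': occ=0, LF[2]=C('w')+0=3+0=3
L[3]='z': occ=0, LF[3]=C('z')+0=8+0=8
L[4]='z': occ=1, LF[4]=C('z')+1=8+1=9
L[5]='y': occ=1, LF[5]=C('y')+1=6+1=7
L[6]='w': occ=1, LF[6]=C('w')+1=3+1=4
L[7]='$': occ=0, LF[7]=C('$')+0=0+0=0
L[8]='w': occ=2, LF[8]=C('w')+2=3+2=5
L[9]='z': occ=2, LF[9]=C('z')+2=8+2=10
L[10]='v': occ=1, LF[10]=C('v')+1=1+1=2

Answer: 1 6 3 8 9 7 4 0 5 10 2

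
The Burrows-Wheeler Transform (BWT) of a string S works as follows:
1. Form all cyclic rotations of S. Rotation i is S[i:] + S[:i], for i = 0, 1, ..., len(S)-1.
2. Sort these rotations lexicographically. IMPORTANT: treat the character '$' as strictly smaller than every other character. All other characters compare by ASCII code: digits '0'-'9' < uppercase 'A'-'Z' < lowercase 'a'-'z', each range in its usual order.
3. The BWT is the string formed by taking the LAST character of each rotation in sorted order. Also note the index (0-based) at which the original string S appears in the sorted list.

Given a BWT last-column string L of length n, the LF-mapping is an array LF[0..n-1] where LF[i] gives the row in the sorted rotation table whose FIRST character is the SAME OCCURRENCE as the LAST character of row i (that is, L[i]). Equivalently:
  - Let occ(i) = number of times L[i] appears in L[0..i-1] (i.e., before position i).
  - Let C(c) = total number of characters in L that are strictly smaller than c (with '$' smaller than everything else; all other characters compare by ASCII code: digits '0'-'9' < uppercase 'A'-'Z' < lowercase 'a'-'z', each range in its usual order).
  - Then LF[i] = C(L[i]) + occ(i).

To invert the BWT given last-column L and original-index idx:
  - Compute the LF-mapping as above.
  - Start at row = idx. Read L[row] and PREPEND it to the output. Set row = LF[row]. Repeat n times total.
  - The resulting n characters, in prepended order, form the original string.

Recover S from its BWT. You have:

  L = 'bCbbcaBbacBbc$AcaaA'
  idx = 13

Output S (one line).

Answer: baacacbBaCAbbAccBb$

Derivation:
LF mapping: 10 5 11 12 15 6 3 13 7 16 4 14 17 0 1 18 8 9 2
Walk LF starting at row 13, prepending L[row]:
  step 1: row=13, L[13]='$', prepend. Next row=LF[13]=0
  step 2: row=0, L[0]='b', prepend. Next row=LF[0]=10
  step 3: row=10, L[10]='B', prepend. Next row=LF[10]=4
  step 4: row=4, L[4]='c', prepend. Next row=LF[4]=15
  step 5: row=15, L[15]='c', prepend. Next row=LF[15]=18
  step 6: row=18, L[18]='A', prepend. Next row=LF[18]=2
  step 7: row=2, L[2]='b', prepend. Next row=LF[2]=11
  step 8: row=11, L[11]='b', prepend. Next row=LF[11]=14
  step 9: row=14, L[14]='A', prepend. Next row=LF[14]=1
  step 10: row=1, L[1]='C', prepend. Next row=LF[1]=5
  step 11: row=5, L[5]='a', prepend. Next row=LF[5]=6
  step 12: row=6, L[6]='B', prepend. Next row=LF[6]=3
  step 13: row=3, L[3]='b', prepend. Next row=LF[3]=12
  step 14: row=12, L[12]='c', prepend. Next row=LF[12]=17
  step 15: row=17, L[17]='a', prepend. Next row=LF[17]=9
  step 16: row=9, L[9]='c', prepend. Next row=LF[9]=16
  step 17: row=16, L[16]='a', prepend. Next row=LF[16]=8
  step 18: row=8, L[8]='a', prepend. Next row=LF[8]=7
  step 19: row=7, L[7]='b', prepend. Next row=LF[7]=13
Reversed output: baacacbBaCAbbAccBb$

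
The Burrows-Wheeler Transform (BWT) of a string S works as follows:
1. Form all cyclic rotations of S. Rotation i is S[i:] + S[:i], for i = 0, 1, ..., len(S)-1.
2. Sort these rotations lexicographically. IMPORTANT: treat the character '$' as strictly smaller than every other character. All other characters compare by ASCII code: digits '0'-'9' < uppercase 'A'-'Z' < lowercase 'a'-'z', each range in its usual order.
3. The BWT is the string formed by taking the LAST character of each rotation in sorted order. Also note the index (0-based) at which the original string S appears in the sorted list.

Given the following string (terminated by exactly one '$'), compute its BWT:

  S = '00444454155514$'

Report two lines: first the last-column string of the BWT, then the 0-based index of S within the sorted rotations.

Answer: 4$0541504445451
1

Derivation:
All 15 rotations (rotation i = S[i:]+S[:i]):
  rot[0] = 00444454155514$
  rot[1] = 0444454155514$0
  rot[2] = 444454155514$00
  rot[3] = 44454155514$004
  rot[4] = 4454155514$0044
  rot[5] = 454155514$00444
  rot[6] = 54155514$004444
  rot[7] = 4155514$0044445
  rot[8] = 155514$00444454
  rot[9] = 55514$004444541
  rot[10] = 5514$0044445415
  rot[11] = 514$00444454155
  rot[12] = 14$004444541555
  rot[13] = 4$0044445415551
  rot[14] = $00444454155514
Sorted (with $ < everything):
  sorted[0] = $00444454155514  (last char: '4')
  sorted[1] = 00444454155514$  (last char: '$')
  sorted[2] = 0444454155514$0  (last char: '0')
  sorted[3] = 14$004444541555  (last char: '5')
  sorted[4] = 155514$00444454  (last char: '4')
  sorted[5] = 4$0044445415551  (last char: '1')
  sorted[6] = 4155514$0044445  (last char: '5')
  sorted[7] = 444454155514$00  (last char: '0')
  sorted[8] = 44454155514$004  (last char: '4')
  sorted[9] = 4454155514$0044  (last char: '4')
  sorted[10] = 454155514$00444  (last char: '4')
  sorted[11] = 514$00444454155  (last char: '5')
  sorted[12] = 54155514$004444  (last char: '4')
  sorted[13] = 5514$0044445415  (last char: '5')
  sorted[14] = 55514$004444541  (last char: '1')
Last column: 4$0541504445451
Original string S is at sorted index 1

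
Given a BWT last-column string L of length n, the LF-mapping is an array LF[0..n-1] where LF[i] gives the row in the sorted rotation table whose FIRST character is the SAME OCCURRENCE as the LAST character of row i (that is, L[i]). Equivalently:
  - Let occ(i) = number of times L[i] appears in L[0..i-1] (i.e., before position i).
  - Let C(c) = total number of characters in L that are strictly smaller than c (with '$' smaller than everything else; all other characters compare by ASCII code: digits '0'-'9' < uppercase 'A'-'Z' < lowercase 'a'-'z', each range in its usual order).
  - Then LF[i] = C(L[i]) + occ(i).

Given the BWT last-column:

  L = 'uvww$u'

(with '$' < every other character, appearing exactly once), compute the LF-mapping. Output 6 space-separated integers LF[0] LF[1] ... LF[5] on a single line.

Answer: 1 3 4 5 0 2

Derivation:
Char counts: '$':1, 'u':2, 'v':1, 'w':2
C (first-col start): C('$')=0, C('u')=1, C('v')=3, C('w')=4
L[0]='u': occ=0, LF[0]=C('u')+0=1+0=1
L[1]='v': occ=0, LF[1]=C('v')+0=3+0=3
L[2]='w': occ=0, LF[2]=C('w')+0=4+0=4
L[3]='w': occ=1, LF[3]=C('w')+1=4+1=5
L[4]='$': occ=0, LF[4]=C('$')+0=0+0=0
L[5]='u': occ=1, LF[5]=C('u')+1=1+1=2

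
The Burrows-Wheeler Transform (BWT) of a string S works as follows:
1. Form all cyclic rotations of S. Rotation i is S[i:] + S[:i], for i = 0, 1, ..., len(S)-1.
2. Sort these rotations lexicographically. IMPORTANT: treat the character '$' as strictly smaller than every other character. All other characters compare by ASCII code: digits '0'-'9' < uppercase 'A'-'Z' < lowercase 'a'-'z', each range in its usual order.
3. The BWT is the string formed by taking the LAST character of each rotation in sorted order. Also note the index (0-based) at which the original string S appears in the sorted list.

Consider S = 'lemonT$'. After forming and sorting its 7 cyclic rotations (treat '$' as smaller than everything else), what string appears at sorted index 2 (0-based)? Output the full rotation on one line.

All 7 rotations (rotation i = S[i:]+S[:i]):
  rot[0] = lemonT$
  rot[1] = emonT$l
  rot[2] = monT$le
  rot[3] = onT$lem
  rot[4] = nT$lemo
  rot[5] = T$lemon
  rot[6] = $lemonT
Sorted (with $ < everything):
  sorted[0] = $lemonT
  sorted[1] = T$lemon
  sorted[2] = emonT$l
  sorted[3] = lemonT$
  sorted[4] = monT$le
  sorted[5] = nT$lemo
  sorted[6] = onT$lem
sorted[2] = emonT$l

Answer: emonT$l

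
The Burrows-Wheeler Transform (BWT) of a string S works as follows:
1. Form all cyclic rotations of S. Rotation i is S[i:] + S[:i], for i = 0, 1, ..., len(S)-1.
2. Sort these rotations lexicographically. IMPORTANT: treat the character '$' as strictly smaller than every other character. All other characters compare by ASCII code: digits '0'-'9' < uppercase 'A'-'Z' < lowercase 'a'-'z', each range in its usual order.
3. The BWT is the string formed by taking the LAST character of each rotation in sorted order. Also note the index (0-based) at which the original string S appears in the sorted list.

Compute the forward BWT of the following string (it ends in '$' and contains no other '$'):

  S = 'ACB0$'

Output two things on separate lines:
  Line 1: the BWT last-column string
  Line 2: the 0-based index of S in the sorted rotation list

All 5 rotations (rotation i = S[i:]+S[:i]):
  rot[0] = ACB0$
  rot[1] = CB0$A
  rot[2] = B0$AC
  rot[3] = 0$ACB
  rot[4] = $ACB0
Sorted (with $ < everything):
  sorted[0] = $ACB0  (last char: '0')
  sorted[1] = 0$ACB  (last char: 'B')
  sorted[2] = ACB0$  (last char: '$')
  sorted[3] = B0$AC  (last char: 'C')
  sorted[4] = CB0$A  (last char: 'A')
Last column: 0B$CA
Original string S is at sorted index 2

Answer: 0B$CA
2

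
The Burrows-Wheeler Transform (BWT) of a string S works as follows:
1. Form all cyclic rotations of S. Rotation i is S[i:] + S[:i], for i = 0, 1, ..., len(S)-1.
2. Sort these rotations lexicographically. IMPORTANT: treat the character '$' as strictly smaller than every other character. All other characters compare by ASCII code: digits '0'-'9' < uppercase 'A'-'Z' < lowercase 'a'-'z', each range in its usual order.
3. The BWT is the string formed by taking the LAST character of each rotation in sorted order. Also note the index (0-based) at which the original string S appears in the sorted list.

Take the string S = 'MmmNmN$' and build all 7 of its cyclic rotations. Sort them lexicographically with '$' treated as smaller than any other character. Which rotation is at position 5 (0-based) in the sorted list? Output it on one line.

Answer: mNmN$Mm

Derivation:
All 7 rotations (rotation i = S[i:]+S[:i]):
  rot[0] = MmmNmN$
  rot[1] = mmNmN$M
  rot[2] = mNmN$Mm
  rot[3] = NmN$Mmm
  rot[4] = mN$MmmN
  rot[5] = N$MmmNm
  rot[6] = $MmmNmN
Sorted (with $ < everything):
  sorted[0] = $MmmNmN
  sorted[1] = MmmNmN$
  sorted[2] = N$MmmNm
  sorted[3] = NmN$Mmm
  sorted[4] = mN$MmmN
  sorted[5] = mNmN$Mm
  sorted[6] = mmNmN$M
sorted[5] = mNmN$Mm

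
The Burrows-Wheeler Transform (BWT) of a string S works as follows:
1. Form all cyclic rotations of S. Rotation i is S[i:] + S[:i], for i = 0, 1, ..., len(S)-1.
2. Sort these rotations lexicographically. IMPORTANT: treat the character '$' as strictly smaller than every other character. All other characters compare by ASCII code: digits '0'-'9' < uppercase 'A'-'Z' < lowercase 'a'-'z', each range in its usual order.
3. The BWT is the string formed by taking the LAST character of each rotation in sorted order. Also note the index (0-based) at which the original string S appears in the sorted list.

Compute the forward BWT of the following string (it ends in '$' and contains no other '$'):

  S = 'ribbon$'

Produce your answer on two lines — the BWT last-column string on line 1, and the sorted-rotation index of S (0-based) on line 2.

Answer: nibrob$
6

Derivation:
All 7 rotations (rotation i = S[i:]+S[:i]):
  rot[0] = ribbon$
  rot[1] = ibbon$r
  rot[2] = bbon$ri
  rot[3] = bon$rib
  rot[4] = on$ribb
  rot[5] = n$ribbo
  rot[6] = $ribbon
Sorted (with $ < everything):
  sorted[0] = $ribbon  (last char: 'n')
  sorted[1] = bbon$ri  (last char: 'i')
  sorted[2] = bon$rib  (last char: 'b')
  sorted[3] = ibbon$r  (last char: 'r')
  sorted[4] = n$ribbo  (last char: 'o')
  sorted[5] = on$ribb  (last char: 'b')
  sorted[6] = ribbon$  (last char: '$')
Last column: nibrob$
Original string S is at sorted index 6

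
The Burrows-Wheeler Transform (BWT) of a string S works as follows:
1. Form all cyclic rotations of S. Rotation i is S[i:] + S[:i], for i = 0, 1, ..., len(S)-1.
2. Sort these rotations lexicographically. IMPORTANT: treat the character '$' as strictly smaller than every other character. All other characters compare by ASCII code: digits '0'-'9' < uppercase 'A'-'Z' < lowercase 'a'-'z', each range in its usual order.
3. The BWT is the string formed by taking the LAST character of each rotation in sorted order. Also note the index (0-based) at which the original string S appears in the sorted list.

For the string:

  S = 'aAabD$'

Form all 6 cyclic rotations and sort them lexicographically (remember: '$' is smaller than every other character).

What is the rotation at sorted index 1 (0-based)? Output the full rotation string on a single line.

All 6 rotations (rotation i = S[i:]+S[:i]):
  rot[0] = aAabD$
  rot[1] = AabD$a
  rot[2] = abD$aA
  rot[3] = bD$aAa
  rot[4] = D$aAab
  rot[5] = $aAabD
Sorted (with $ < everything):
  sorted[0] = $aAabD
  sorted[1] = AabD$a
  sorted[2] = D$aAab
  sorted[3] = aAabD$
  sorted[4] = abD$aA
  sorted[5] = bD$aAa
sorted[1] = AabD$a

Answer: AabD$a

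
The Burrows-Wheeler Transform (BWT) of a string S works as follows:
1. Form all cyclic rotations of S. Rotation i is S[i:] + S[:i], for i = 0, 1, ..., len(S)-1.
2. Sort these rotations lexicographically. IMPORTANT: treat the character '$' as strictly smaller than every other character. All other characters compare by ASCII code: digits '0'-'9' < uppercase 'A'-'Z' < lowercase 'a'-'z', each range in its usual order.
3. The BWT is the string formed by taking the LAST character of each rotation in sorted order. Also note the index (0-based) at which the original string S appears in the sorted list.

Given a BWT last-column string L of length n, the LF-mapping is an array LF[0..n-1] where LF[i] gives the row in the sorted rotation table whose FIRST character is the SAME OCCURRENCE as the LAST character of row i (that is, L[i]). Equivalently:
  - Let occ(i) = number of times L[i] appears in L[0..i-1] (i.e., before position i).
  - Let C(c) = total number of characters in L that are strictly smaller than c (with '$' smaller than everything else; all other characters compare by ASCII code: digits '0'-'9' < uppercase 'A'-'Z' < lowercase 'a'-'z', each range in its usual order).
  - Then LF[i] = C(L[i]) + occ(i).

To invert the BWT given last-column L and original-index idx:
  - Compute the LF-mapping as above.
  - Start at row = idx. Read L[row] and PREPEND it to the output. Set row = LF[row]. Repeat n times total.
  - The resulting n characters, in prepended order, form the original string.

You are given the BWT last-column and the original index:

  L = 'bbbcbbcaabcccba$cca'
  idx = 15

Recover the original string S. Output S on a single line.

LF mapping: 5 6 7 12 8 9 13 1 2 10 14 15 16 11 3 0 17 18 4
Walk LF starting at row 15, prepending L[row]:
  step 1: row=15, L[15]='$', prepend. Next row=LF[15]=0
  step 2: row=0, L[0]='b', prepend. Next row=LF[0]=5
  step 3: row=5, L[5]='b', prepend. Next row=LF[5]=9
  step 4: row=9, L[9]='b', prepend. Next row=LF[9]=10
  step 5: row=10, L[10]='c', prepend. Next row=LF[10]=14
  step 6: row=14, L[14]='a', prepend. Next row=LF[14]=3
  step 7: row=3, L[3]='c', prepend. Next row=LF[3]=12
  step 8: row=12, L[12]='c', prepend. Next row=LF[12]=16
  step 9: row=16, L[16]='c', prepend. Next row=LF[16]=17
  step 10: row=17, L[17]='c', prepend. Next row=LF[17]=18
  step 11: row=18, L[18]='a', prepend. Next row=LF[18]=4
  step 12: row=4, L[4]='b', prepend. Next row=LF[4]=8
  step 13: row=8, L[8]='a', prepend. Next row=LF[8]=2
  step 14: row=2, L[2]='b', prepend. Next row=LF[2]=7
  step 15: row=7, L[7]='a', prepend. Next row=LF[7]=1
  step 16: row=1, L[1]='b', prepend. Next row=LF[1]=6
  step 17: row=6, L[6]='c', prepend. Next row=LF[6]=13
  step 18: row=13, L[13]='b', prepend. Next row=LF[13]=11
  step 19: row=11, L[11]='c', prepend. Next row=LF[11]=15
Reversed output: cbcbababaccccacbbb$

Answer: cbcbababaccccacbbb$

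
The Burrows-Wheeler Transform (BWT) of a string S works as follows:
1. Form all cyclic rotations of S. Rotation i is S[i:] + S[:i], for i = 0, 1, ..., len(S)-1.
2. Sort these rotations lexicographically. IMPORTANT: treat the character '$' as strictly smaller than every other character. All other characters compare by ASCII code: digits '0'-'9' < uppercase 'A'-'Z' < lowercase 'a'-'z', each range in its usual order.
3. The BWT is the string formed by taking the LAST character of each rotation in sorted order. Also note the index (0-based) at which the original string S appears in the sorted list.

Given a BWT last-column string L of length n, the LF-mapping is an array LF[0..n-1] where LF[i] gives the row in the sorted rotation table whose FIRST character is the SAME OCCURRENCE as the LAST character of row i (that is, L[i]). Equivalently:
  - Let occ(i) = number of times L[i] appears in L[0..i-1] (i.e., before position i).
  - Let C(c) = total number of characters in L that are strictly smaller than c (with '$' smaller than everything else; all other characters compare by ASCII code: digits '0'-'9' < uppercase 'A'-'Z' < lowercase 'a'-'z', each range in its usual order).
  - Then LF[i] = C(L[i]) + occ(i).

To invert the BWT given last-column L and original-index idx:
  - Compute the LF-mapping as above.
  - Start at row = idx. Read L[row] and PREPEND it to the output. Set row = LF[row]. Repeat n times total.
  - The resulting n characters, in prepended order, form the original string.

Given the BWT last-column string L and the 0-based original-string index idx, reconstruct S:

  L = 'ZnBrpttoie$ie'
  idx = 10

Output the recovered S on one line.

LF mapping: 2 7 1 10 9 11 12 8 5 3 0 6 4
Walk LF starting at row 10, prepending L[row]:
  step 1: row=10, L[10]='$', prepend. Next row=LF[10]=0
  step 2: row=0, L[0]='Z', prepend. Next row=LF[0]=2
  step 3: row=2, L[2]='B', prepend. Next row=LF[2]=1
  step 4: row=1, L[1]='n', prepend. Next row=LF[1]=7
  step 5: row=7, L[7]='o', prepend. Next row=LF[7]=8
  step 6: row=8, L[8]='i', prepend. Next row=LF[8]=5
  step 7: row=5, L[5]='t', prepend. Next row=LF[5]=11
  step 8: row=11, L[11]='i', prepend. Next row=LF[11]=6
  step 9: row=6, L[6]='t', prepend. Next row=LF[6]=12
  step 10: row=12, L[12]='e', prepend. Next row=LF[12]=4
  step 11: row=4, L[4]='p', prepend. Next row=LF[4]=9
  step 12: row=9, L[9]='e', prepend. Next row=LF[9]=3
  step 13: row=3, L[3]='r', prepend. Next row=LF[3]=10
Reversed output: repetitionBZ$

Answer: repetitionBZ$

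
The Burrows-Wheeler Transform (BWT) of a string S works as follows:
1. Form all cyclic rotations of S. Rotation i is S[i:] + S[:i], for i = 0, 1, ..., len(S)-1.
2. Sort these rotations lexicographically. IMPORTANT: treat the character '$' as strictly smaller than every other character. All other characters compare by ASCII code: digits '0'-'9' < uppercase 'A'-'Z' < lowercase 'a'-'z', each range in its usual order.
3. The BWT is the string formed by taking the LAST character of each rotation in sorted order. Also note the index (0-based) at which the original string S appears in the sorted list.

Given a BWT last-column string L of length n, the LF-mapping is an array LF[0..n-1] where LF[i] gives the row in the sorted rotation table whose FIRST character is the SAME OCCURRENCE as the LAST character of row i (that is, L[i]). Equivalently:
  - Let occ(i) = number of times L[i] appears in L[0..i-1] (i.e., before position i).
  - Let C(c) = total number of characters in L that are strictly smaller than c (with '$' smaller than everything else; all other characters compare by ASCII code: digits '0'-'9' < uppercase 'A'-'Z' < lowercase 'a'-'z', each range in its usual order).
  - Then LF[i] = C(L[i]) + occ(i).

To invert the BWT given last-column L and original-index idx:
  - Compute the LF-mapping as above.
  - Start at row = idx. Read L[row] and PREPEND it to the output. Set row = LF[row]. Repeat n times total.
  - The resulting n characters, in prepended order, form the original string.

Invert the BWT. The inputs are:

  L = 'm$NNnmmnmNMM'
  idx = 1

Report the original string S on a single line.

Answer: MnNNMnmNmmm$

Derivation:
LF mapping: 6 0 3 4 10 7 8 11 9 5 1 2
Walk LF starting at row 1, prepending L[row]:
  step 1: row=1, L[1]='$', prepend. Next row=LF[1]=0
  step 2: row=0, L[0]='m', prepend. Next row=LF[0]=6
  step 3: row=6, L[6]='m', prepend. Next row=LF[6]=8
  step 4: row=8, L[8]='m', prepend. Next row=LF[8]=9
  step 5: row=9, L[9]='N', prepend. Next row=LF[9]=5
  step 6: row=5, L[5]='m', prepend. Next row=LF[5]=7
  step 7: row=7, L[7]='n', prepend. Next row=LF[7]=11
  step 8: row=11, L[11]='M', prepend. Next row=LF[11]=2
  step 9: row=2, L[2]='N', prepend. Next row=LF[2]=3
  step 10: row=3, L[3]='N', prepend. Next row=LF[3]=4
  step 11: row=4, L[4]='n', prepend. Next row=LF[4]=10
  step 12: row=10, L[10]='M', prepend. Next row=LF[10]=1
Reversed output: MnNNMnmNmmm$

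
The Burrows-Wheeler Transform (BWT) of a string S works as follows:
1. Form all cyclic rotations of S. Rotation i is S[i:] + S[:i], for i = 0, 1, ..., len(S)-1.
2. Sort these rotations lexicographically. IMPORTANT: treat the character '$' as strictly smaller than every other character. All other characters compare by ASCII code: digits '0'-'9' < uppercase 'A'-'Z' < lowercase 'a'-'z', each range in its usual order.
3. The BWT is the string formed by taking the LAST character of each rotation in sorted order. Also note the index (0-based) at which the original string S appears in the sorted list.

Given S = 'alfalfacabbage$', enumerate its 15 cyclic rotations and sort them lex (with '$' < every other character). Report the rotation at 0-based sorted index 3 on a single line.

Answer: age$alfalfacabb

Derivation:
All 15 rotations (rotation i = S[i:]+S[:i]):
  rot[0] = alfalfacabbage$
  rot[1] = lfalfacabbage$a
  rot[2] = falfacabbage$al
  rot[3] = alfacabbage$alf
  rot[4] = lfacabbage$alfa
  rot[5] = facabbage$alfal
  rot[6] = acabbage$alfalf
  rot[7] = cabbage$alfalfa
  rot[8] = abbage$alfalfac
  rot[9] = bbage$alfalfaca
  rot[10] = bage$alfalfacab
  rot[11] = age$alfalfacabb
  rot[12] = ge$alfalfacabba
  rot[13] = e$alfalfacabbag
  rot[14] = $alfalfacabbage
Sorted (with $ < everything):
  sorted[0] = $alfalfacabbage
  sorted[1] = abbage$alfalfac
  sorted[2] = acabbage$alfalf
  sorted[3] = age$alfalfacabb
  sorted[4] = alfacabbage$alf
  sorted[5] = alfalfacabbage$
  sorted[6] = bage$alfalfacab
  sorted[7] = bbage$alfalfaca
  sorted[8] = cabbage$alfalfa
  sorted[9] = e$alfalfacabbag
  sorted[10] = facabbage$alfal
  sorted[11] = falfacabbage$al
  sorted[12] = ge$alfalfacabba
  sorted[13] = lfacabbage$alfa
  sorted[14] = lfalfacabbage$a
sorted[3] = age$alfalfacabb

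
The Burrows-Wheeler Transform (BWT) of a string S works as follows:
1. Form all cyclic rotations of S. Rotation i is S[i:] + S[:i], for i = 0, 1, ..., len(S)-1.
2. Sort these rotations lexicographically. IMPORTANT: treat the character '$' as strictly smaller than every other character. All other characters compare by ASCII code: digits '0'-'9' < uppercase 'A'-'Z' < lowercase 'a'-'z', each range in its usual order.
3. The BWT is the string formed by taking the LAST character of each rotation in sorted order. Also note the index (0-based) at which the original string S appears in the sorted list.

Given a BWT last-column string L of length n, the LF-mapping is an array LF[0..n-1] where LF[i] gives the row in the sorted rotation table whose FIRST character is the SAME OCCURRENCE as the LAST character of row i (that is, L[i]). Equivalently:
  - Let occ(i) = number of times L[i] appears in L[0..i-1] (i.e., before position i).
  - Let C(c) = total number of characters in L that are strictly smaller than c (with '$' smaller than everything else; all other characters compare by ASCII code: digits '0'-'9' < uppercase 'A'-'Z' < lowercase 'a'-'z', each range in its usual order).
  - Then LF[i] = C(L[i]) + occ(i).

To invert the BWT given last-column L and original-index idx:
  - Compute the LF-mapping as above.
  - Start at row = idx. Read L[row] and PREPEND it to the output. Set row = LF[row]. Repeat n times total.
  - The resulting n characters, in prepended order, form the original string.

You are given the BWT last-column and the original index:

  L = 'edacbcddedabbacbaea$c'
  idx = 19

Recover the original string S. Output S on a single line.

Answer: ebcdaacacedbdbadbcae$

Derivation:
LF mapping: 18 14 1 10 6 11 15 16 19 17 2 7 8 3 12 9 4 20 5 0 13
Walk LF starting at row 19, prepending L[row]:
  step 1: row=19, L[19]='$', prepend. Next row=LF[19]=0
  step 2: row=0, L[0]='e', prepend. Next row=LF[0]=18
  step 3: row=18, L[18]='a', prepend. Next row=LF[18]=5
  step 4: row=5, L[5]='c', prepend. Next row=LF[5]=11
  step 5: row=11, L[11]='b', prepend. Next row=LF[11]=7
  step 6: row=7, L[7]='d', prepend. Next row=LF[7]=16
  step 7: row=16, L[16]='a', prepend. Next row=LF[16]=4
  step 8: row=4, L[4]='b', prepend. Next row=LF[4]=6
  step 9: row=6, L[6]='d', prepend. Next row=LF[6]=15
  step 10: row=15, L[15]='b', prepend. Next row=LF[15]=9
  step 11: row=9, L[9]='d', prepend. Next row=LF[9]=17
  step 12: row=17, L[17]='e', prepend. Next row=LF[17]=20
  step 13: row=20, L[20]='c', prepend. Next row=LF[20]=13
  step 14: row=13, L[13]='a', prepend. Next row=LF[13]=3
  step 15: row=3, L[3]='c', prepend. Next row=LF[3]=10
  step 16: row=10, L[10]='a', prepend. Next row=LF[10]=2
  step 17: row=2, L[2]='a', prepend. Next row=LF[2]=1
  step 18: row=1, L[1]='d', prepend. Next row=LF[1]=14
  step 19: row=14, L[14]='c', prepend. Next row=LF[14]=12
  step 20: row=12, L[12]='b', prepend. Next row=LF[12]=8
  step 21: row=8, L[8]='e', prepend. Next row=LF[8]=19
Reversed output: ebcdaacacedbdbadbcae$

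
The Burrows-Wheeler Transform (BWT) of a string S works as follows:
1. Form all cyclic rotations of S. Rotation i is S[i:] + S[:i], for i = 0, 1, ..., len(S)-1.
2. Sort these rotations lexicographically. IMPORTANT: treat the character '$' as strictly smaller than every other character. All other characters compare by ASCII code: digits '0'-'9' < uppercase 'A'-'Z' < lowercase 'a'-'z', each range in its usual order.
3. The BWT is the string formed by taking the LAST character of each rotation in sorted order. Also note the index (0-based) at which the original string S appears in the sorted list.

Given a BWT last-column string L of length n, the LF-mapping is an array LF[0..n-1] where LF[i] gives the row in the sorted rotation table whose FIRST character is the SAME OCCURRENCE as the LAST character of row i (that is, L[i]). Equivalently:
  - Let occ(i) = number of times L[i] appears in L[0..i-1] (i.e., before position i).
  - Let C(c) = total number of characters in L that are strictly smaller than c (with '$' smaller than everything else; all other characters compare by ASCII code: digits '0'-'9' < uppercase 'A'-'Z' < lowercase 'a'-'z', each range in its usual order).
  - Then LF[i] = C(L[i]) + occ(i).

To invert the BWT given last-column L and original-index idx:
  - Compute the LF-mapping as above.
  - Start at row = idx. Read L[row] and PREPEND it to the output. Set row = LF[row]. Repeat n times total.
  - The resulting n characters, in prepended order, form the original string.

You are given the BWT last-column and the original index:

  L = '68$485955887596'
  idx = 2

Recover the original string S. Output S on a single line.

Answer: 55885788456996$

Derivation:
LF mapping: 6 9 0 1 10 2 13 3 4 11 12 8 5 14 7
Walk LF starting at row 2, prepending L[row]:
  step 1: row=2, L[2]='$', prepend. Next row=LF[2]=0
  step 2: row=0, L[0]='6', prepend. Next row=LF[0]=6
  step 3: row=6, L[6]='9', prepend. Next row=LF[6]=13
  step 4: row=13, L[13]='9', prepend. Next row=LF[13]=14
  step 5: row=14, L[14]='6', prepend. Next row=LF[14]=7
  step 6: row=7, L[7]='5', prepend. Next row=LF[7]=3
  step 7: row=3, L[3]='4', prepend. Next row=LF[3]=1
  step 8: row=1, L[1]='8', prepend. Next row=LF[1]=9
  step 9: row=9, L[9]='8', prepend. Next row=LF[9]=11
  step 10: row=11, L[11]='7', prepend. Next row=LF[11]=8
  step 11: row=8, L[8]='5', prepend. Next row=LF[8]=4
  step 12: row=4, L[4]='8', prepend. Next row=LF[4]=10
  step 13: row=10, L[10]='8', prepend. Next row=LF[10]=12
  step 14: row=12, L[12]='5', prepend. Next row=LF[12]=5
  step 15: row=5, L[5]='5', prepend. Next row=LF[5]=2
Reversed output: 55885788456996$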